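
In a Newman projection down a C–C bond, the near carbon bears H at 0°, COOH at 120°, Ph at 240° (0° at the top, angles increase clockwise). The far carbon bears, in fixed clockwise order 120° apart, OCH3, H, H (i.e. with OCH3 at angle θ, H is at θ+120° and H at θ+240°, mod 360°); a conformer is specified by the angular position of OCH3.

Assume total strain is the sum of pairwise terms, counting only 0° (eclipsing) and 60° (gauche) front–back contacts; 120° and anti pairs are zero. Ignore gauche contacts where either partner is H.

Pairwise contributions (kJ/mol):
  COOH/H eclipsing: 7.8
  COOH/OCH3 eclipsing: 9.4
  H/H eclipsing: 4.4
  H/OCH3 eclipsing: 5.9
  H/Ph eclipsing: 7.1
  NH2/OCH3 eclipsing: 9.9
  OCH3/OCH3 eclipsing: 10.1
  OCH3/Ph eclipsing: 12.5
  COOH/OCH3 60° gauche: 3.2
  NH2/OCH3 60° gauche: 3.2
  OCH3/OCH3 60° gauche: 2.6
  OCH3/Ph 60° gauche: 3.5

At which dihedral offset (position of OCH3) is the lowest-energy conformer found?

OCH3 at 0° is eclipsed. H at 0° is eclipsed with OCH3 at 0° (5.9); COOH at 120° is eclipsed with H at 120° (7.8); Ph at 240° is eclipsed with H at 240° (7.1). Total 20.8 kJ/mol.
OCH3 at 60° is staggered. COOH at 120° is gauche with OCH3 at 60° (3.2). Total 3.2 kJ/mol.
OCH3 at 120° is eclipsed. H at 0° is eclipsed with H at 0° (4.4); COOH at 120° is eclipsed with OCH3 at 120° (9.4); Ph at 240° is eclipsed with H at 240° (7.1). Total 20.9 kJ/mol.
OCH3 at 180° is staggered. COOH at 120° is gauche with OCH3 at 180° (3.2); Ph at 240° is gauche with OCH3 at 180° (3.5). Total 6.7 kJ/mol.
OCH3 at 240° is eclipsed. H at 0° is eclipsed with H at 0° (4.4); COOH at 120° is eclipsed with H at 120° (7.8); Ph at 240° is eclipsed with OCH3 at 240° (12.5). Total 24.7 kJ/mol.
OCH3 at 300° is staggered. Ph at 240° is gauche with OCH3 at 300° (3.5). Total 3.5 kJ/mol.
The minimum (3.2 kJ/mol) occurs with OCH3 at 60°.

60°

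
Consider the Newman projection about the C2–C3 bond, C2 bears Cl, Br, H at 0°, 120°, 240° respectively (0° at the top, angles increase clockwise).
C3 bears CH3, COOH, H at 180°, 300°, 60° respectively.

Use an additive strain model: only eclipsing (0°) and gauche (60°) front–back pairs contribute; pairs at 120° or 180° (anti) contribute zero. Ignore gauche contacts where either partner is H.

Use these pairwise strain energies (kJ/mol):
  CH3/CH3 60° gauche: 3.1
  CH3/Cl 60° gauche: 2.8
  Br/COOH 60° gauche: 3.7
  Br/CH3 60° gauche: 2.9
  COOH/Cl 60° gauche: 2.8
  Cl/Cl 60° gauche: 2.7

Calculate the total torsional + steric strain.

5.7 kJ/mol

This conformer is staggered. Cl at 0° is gauche with COOH at 300° (2.8); Br at 120° is gauche with CH3 at 180° (2.9). Total 5.7 kJ/mol.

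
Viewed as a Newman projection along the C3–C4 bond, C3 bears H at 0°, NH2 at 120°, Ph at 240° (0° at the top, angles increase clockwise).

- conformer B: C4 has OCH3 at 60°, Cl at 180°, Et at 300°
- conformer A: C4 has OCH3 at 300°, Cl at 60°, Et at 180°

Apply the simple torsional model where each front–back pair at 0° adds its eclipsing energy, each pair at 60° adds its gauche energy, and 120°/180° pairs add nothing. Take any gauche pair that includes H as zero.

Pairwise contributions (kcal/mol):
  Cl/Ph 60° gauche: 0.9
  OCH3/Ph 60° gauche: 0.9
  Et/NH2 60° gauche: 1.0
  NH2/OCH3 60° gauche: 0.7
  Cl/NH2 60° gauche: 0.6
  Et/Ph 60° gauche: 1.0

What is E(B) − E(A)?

-0.3 kcal/mol

B (staggered): NH2–OCH3 gauche, NH2–Cl gauche, Ph–Cl gauche, Ph–Et gauche; 0.7 + 0.6 + 0.9 + 1.0 = 3.2 kcal/mol.
A (staggered): NH2–Cl gauche, NH2–Et gauche, Ph–OCH3 gauche, Ph–Et gauche; 0.6 + 1.0 + 0.9 + 1.0 = 3.5 kcal/mol.
E(B) − E(A) = 3.2 − 3.5 = -0.3 kcal/mol.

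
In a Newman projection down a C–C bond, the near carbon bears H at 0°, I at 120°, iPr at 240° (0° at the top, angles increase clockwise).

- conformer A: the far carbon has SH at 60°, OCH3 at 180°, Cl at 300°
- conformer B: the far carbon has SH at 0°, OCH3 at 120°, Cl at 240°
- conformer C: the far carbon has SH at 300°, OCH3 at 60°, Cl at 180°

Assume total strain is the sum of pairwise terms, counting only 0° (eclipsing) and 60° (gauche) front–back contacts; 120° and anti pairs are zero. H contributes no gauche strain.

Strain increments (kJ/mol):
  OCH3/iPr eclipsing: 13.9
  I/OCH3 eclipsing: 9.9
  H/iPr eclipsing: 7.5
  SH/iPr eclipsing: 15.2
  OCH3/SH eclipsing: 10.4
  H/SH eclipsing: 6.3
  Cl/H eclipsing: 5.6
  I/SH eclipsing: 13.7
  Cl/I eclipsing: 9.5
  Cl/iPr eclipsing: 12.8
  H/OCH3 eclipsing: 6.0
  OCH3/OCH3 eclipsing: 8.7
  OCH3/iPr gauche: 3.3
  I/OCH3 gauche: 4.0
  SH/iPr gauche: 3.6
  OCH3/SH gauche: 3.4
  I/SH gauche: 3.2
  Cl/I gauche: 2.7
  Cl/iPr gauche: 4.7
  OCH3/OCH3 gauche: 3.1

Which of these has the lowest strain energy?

C

A is staggered. I at 120° is gauche with SH at 60° (3.2); I at 120° is gauche with OCH3 at 180° (4.0); iPr at 240° is gauche with OCH3 at 180° (3.3); iPr at 240° is gauche with Cl at 300° (4.7). Total 15.2 kJ/mol.
B is eclipsed. H at 0° is eclipsed with SH at 0° (6.3); I at 120° is eclipsed with OCH3 at 120° (9.9); iPr at 240° is eclipsed with Cl at 240° (12.8). Total 29.0 kJ/mol.
C is staggered. I at 120° is gauche with OCH3 at 60° (4.0); I at 120° is gauche with Cl at 180° (2.7); iPr at 240° is gauche with SH at 300° (3.6); iPr at 240° is gauche with Cl at 180° (4.7). Total 15.0 kJ/mol.
C has the lowest total (15.0 kJ/mol).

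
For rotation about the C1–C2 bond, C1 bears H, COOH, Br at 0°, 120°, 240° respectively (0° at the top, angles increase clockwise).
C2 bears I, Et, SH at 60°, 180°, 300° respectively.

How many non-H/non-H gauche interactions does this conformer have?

Non-H gauche pairs: COOH(120°)/I(60°); COOH(120°)/Et(180°); Br(240°)/Et(180°); Br(240°)/SH(300°) — 4 interactions.

4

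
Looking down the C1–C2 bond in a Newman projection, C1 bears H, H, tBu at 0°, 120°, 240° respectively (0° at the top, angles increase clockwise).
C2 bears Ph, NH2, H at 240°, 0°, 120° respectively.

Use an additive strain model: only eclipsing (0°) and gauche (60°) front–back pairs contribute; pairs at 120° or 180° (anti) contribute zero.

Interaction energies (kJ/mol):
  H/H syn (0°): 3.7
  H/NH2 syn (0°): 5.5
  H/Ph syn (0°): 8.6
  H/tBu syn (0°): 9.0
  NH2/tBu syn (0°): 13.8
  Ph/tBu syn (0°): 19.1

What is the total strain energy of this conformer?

This conformer (eclipsed): H–NH2 eclipsed, H–H eclipsed, tBu–Ph eclipsed; 5.5 + 3.7 + 19.1 = 28.3 kJ/mol.

28.3 kJ/mol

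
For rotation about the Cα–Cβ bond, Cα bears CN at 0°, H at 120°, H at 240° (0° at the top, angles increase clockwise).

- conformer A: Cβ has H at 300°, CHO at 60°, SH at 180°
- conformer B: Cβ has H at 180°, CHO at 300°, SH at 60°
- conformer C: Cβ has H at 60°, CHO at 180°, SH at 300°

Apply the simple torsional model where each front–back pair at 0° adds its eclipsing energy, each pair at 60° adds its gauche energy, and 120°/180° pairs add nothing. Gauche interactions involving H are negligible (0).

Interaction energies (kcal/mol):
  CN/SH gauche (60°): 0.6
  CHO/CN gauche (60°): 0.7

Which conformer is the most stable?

C

A (staggered): CN(0°)/CHO(60°) gauche 0.7 → 0.7 kcal/mol.
B (staggered): CN(0°)/CHO(300°) gauche 0.7; CN(0°)/SH(60°) gauche 0.6 → 1.3 kcal/mol.
C (staggered): CN(0°)/SH(300°) gauche 0.6 → 0.6 kcal/mol.
C has the lowest total (0.6 kcal/mol).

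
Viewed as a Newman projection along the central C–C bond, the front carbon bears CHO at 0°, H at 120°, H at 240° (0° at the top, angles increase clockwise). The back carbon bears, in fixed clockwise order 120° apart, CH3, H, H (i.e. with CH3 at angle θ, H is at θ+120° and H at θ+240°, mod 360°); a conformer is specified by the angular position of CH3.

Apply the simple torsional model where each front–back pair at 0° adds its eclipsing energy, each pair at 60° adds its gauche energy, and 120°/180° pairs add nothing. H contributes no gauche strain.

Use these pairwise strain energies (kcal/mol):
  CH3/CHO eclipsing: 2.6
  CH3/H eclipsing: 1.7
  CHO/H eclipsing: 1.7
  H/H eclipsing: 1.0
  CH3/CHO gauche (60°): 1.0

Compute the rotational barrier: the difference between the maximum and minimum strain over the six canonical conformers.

4.6 kcal/mol

CH3 at 0° is eclipsed. CHO at 0° is eclipsed with CH3 at 0° (2.6); H at 120° is eclipsed with H at 120° (1.0); H at 240° is eclipsed with H at 240° (1.0). Total 4.6 kcal/mol.
CH3 at 60° is staggered. CHO at 0° is gauche with CH3 at 60° (1.0). Total 1.0 kcal/mol.
CH3 at 120° is eclipsed. CHO at 0° is eclipsed with H at 0° (1.7); H at 120° is eclipsed with CH3 at 120° (1.7); H at 240° is eclipsed with H at 240° (1.0). Total 4.4 kcal/mol.
CH3 at 180° (staggered): no non-H gauche contacts → 0.0 kcal/mol.
CH3 at 240° is eclipsed. CHO at 0° is eclipsed with H at 0° (1.7); H at 120° is eclipsed with H at 120° (1.0); H at 240° is eclipsed with CH3 at 240° (1.7). Total 4.4 kcal/mol.
CH3 at 300° is staggered. CHO at 0° is gauche with CH3 at 300° (1.0). Total 1.0 kcal/mol.
Max at 0° (4.6 kcal/mol), min at 180° (0.0 kcal/mol); barrier = 4.6 kcal/mol.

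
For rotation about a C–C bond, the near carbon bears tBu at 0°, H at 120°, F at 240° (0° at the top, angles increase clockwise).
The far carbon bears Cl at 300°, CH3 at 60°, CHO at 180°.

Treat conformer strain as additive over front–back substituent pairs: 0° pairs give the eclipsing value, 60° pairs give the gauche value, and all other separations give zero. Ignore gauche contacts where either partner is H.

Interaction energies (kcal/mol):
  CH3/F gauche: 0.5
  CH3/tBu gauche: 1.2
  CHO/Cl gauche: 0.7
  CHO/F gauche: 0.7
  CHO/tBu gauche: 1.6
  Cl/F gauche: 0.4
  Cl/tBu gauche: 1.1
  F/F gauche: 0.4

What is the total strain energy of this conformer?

3.4 kcal/mol

This conformer (staggered): tBu(0°)/Cl(300°) gauche 1.1; tBu(0°)/CH3(60°) gauche 1.2; F(240°)/Cl(300°) gauche 0.4; F(240°)/CHO(180°) gauche 0.7 → 3.4 kcal/mol.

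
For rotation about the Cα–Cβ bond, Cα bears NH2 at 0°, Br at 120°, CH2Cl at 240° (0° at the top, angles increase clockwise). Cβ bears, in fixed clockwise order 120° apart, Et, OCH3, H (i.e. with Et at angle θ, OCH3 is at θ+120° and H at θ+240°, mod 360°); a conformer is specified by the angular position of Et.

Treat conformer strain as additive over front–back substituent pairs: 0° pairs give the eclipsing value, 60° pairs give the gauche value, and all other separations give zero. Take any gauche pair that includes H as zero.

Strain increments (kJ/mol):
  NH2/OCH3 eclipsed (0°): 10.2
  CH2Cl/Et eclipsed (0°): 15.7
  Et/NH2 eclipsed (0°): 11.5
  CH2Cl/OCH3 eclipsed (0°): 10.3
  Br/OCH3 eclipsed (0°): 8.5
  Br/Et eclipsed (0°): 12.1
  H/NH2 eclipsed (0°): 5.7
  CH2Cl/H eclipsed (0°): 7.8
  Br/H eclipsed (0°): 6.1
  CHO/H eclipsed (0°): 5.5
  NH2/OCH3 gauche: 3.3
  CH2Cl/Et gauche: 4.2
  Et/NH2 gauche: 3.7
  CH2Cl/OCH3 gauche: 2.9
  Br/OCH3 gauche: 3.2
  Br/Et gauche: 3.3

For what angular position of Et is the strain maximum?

240°

Et at 0° (eclipsed): NH2–Et eclipsed, Br–OCH3 eclipsed, CH2Cl–H eclipsed; 11.5 + 8.5 + 7.8 = 27.8 kJ/mol.
Et at 60° (staggered): NH2–Et gauche, Br–Et gauche, Br–OCH3 gauche, CH2Cl–OCH3 gauche; 3.7 + 3.3 + 3.2 + 2.9 = 13.1 kJ/mol.
Et at 120° (eclipsed): NH2–H eclipsed, Br–Et eclipsed, CH2Cl–OCH3 eclipsed; 5.7 + 12.1 + 10.3 = 28.1 kJ/mol.
Et at 180° (staggered): NH2–OCH3 gauche, Br–Et gauche, CH2Cl–Et gauche, CH2Cl–OCH3 gauche; 3.3 + 3.3 + 4.2 + 2.9 = 13.7 kJ/mol.
Et at 240° (eclipsed): NH2–OCH3 eclipsed, Br–H eclipsed, CH2Cl–Et eclipsed; 10.2 + 6.1 + 15.7 = 32.0 kJ/mol.
Et at 300° (staggered): NH2–Et gauche, NH2–OCH3 gauche, Br–OCH3 gauche, CH2Cl–Et gauche; 3.7 + 3.3 + 3.2 + 4.2 = 14.4 kJ/mol.
The maximum (32.0 kJ/mol) occurs with Et at 240°.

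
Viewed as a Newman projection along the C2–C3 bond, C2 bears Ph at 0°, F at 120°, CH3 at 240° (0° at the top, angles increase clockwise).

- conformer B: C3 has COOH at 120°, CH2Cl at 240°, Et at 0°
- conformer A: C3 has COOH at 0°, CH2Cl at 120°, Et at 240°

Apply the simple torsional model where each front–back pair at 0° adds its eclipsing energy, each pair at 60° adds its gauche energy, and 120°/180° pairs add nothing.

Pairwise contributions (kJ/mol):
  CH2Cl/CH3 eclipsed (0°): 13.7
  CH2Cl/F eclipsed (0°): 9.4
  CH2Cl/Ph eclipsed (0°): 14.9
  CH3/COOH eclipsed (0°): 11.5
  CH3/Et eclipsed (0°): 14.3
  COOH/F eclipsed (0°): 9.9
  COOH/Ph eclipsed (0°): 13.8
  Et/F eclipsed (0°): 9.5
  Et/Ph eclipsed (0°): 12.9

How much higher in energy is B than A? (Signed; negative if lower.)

B (eclipsed): Ph(0°)/Et(0°) eclipsed 12.9; F(120°)/COOH(120°) eclipsed 9.9; CH3(240°)/CH2Cl(240°) eclipsed 13.7 → 36.5 kJ/mol.
A (eclipsed): Ph(0°)/COOH(0°) eclipsed 13.8; F(120°)/CH2Cl(120°) eclipsed 9.4; CH3(240°)/Et(240°) eclipsed 14.3 → 37.5 kJ/mol.
E(B) − E(A) = 36.5 − 37.5 = -1.0 kJ/mol.

-1.0 kJ/mol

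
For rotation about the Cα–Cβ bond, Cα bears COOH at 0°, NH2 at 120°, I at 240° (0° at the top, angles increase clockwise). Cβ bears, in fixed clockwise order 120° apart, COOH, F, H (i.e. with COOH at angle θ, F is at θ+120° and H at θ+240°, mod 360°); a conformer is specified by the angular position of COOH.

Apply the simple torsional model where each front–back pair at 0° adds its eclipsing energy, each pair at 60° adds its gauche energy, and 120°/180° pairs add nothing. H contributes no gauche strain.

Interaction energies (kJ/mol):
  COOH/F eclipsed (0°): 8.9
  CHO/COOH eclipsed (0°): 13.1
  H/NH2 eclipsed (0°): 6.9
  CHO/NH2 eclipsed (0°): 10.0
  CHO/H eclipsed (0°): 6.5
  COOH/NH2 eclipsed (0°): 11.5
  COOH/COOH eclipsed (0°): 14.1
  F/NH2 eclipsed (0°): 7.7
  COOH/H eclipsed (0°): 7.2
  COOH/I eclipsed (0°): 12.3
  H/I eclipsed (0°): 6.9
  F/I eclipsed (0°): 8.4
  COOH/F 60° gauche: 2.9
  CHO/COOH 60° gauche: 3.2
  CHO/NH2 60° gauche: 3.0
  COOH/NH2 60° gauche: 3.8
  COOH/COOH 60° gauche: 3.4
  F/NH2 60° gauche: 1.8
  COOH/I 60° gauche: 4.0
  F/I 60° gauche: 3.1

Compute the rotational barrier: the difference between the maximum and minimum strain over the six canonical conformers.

16.6 kJ/mol

COOH at 0° (eclipsed): COOH(0°)/COOH(0°) eclipsed 14.1; NH2(120°)/F(120°) eclipsed 7.7; I(240°)/H(240°) eclipsed 6.9 → 28.7 kJ/mol.
COOH at 60° (staggered): COOH(0°)/COOH(60°) gauche 3.4; NH2(120°)/COOH(60°) gauche 3.8; NH2(120°)/F(180°) gauche 1.8; I(240°)/F(180°) gauche 3.1 → 12.1 kJ/mol.
COOH at 120° (eclipsed): COOH(0°)/H(0°) eclipsed 7.2; NH2(120°)/COOH(120°) eclipsed 11.5; I(240°)/F(240°) eclipsed 8.4 → 27.1 kJ/mol.
COOH at 180° (staggered): COOH(0°)/F(300°) gauche 2.9; NH2(120°)/COOH(180°) gauche 3.8; I(240°)/COOH(180°) gauche 4.0; I(240°)/F(300°) gauche 3.1 → 13.8 kJ/mol.
COOH at 240° (eclipsed): COOH(0°)/F(0°) eclipsed 8.9; NH2(120°)/H(120°) eclipsed 6.9; I(240°)/COOH(240°) eclipsed 12.3 → 28.1 kJ/mol.
COOH at 300° (staggered): COOH(0°)/COOH(300°) gauche 3.4; COOH(0°)/F(60°) gauche 2.9; NH2(120°)/F(60°) gauche 1.8; I(240°)/COOH(300°) gauche 4.0 → 12.1 kJ/mol.
Max at 0° (28.7 kJ/mol), min at 60° (12.1 kJ/mol); barrier = 16.6 kJ/mol.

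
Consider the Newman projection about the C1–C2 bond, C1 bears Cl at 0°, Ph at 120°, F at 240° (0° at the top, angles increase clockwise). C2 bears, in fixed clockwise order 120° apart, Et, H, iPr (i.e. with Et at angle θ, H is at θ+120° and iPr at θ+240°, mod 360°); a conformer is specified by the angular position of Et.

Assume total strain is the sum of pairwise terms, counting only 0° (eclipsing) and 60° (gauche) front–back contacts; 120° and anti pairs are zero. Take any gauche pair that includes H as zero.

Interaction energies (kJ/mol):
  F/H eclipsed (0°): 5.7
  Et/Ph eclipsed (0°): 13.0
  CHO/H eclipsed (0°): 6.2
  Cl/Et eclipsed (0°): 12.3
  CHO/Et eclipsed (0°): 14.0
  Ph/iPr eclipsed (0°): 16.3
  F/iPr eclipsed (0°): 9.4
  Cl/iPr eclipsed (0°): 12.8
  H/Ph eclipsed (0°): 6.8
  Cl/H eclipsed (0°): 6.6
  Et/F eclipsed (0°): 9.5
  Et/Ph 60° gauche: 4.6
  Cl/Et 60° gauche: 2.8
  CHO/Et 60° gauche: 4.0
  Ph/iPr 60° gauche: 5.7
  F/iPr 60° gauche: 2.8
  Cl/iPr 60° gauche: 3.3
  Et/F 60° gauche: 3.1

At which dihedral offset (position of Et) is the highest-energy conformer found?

Et at 0° (eclipsed): Cl(0°)/Et(0°) eclipsed 12.3; Ph(120°)/H(120°) eclipsed 6.8; F(240°)/iPr(240°) eclipsed 9.4 → 28.5 kJ/mol.
Et at 60° (staggered): Cl(0°)/Et(60°) gauche 2.8; Cl(0°)/iPr(300°) gauche 3.3; Ph(120°)/Et(60°) gauche 4.6; F(240°)/iPr(300°) gauche 2.8 → 13.5 kJ/mol.
Et at 120° (eclipsed): Cl(0°)/iPr(0°) eclipsed 12.8; Ph(120°)/Et(120°) eclipsed 13.0; F(240°)/H(240°) eclipsed 5.7 → 31.5 kJ/mol.
Et at 180° (staggered): Cl(0°)/iPr(60°) gauche 3.3; Ph(120°)/Et(180°) gauche 4.6; Ph(120°)/iPr(60°) gauche 5.7; F(240°)/Et(180°) gauche 3.1 → 16.7 kJ/mol.
Et at 240° (eclipsed): Cl(0°)/H(0°) eclipsed 6.6; Ph(120°)/iPr(120°) eclipsed 16.3; F(240°)/Et(240°) eclipsed 9.5 → 32.4 kJ/mol.
Et at 300° (staggered): Cl(0°)/Et(300°) gauche 2.8; Ph(120°)/iPr(180°) gauche 5.7; F(240°)/Et(300°) gauche 3.1; F(240°)/iPr(180°) gauche 2.8 → 14.4 kJ/mol.
The maximum (32.4 kJ/mol) occurs with Et at 240°.

240°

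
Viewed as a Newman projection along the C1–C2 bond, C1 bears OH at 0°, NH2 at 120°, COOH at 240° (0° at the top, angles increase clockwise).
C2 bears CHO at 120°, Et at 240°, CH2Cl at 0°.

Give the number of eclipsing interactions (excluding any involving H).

3

Non-H eclipsing pairs: OH(0°)/CH2Cl(0°); NH2(120°)/CHO(120°); COOH(240°)/Et(240°) — 3 interactions.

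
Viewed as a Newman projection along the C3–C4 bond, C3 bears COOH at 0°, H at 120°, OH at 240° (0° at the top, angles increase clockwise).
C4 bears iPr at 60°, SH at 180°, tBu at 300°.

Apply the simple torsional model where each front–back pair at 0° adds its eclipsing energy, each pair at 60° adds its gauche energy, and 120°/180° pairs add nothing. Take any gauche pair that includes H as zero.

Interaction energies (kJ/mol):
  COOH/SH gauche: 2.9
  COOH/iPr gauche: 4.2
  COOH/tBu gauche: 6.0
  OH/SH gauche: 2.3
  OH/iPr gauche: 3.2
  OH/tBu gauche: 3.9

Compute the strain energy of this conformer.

16.4 kJ/mol

This conformer (staggered): COOH(0°)/iPr(60°) gauche 4.2; COOH(0°)/tBu(300°) gauche 6.0; OH(240°)/SH(180°) gauche 2.3; OH(240°)/tBu(300°) gauche 3.9 → 16.4 kJ/mol.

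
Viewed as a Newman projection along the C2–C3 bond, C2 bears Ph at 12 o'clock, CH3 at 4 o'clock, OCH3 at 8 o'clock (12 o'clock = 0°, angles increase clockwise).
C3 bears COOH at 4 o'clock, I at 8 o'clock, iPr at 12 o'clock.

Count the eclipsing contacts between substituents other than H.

Non-H eclipsing pairs: Ph(0°)/iPr(0°); CH3(120°)/COOH(120°); OCH3(240°)/I(240°) — 3 interactions.

3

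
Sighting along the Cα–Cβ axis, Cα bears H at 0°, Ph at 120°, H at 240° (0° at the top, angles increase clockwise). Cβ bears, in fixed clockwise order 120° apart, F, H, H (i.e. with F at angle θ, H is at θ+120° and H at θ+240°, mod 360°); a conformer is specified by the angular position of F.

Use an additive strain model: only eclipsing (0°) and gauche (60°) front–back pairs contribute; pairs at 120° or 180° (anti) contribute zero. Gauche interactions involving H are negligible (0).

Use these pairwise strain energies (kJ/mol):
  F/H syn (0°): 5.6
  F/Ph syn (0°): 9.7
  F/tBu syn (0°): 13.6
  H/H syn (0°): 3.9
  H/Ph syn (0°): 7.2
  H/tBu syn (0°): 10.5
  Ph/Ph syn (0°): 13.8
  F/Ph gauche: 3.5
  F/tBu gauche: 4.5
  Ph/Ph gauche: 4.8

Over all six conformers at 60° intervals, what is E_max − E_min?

17.5 kJ/mol

F at 0° (eclipsed): H–F eclipsed, Ph–H eclipsed, H–H eclipsed; 5.6 + 7.2 + 3.9 = 16.7 kJ/mol.
F at 60° (staggered): Ph–F gauche; 3.5 = 3.5 kJ/mol.
F at 120° (eclipsed): H–H eclipsed, Ph–F eclipsed, H–H eclipsed; 3.9 + 9.7 + 3.9 = 17.5 kJ/mol.
F at 180° (staggered): Ph–F gauche; 3.5 = 3.5 kJ/mol.
F at 240° (eclipsed): H–H eclipsed, Ph–H eclipsed, H–F eclipsed; 3.9 + 7.2 + 5.6 = 16.7 kJ/mol.
F at 300° (staggered): no non-H gauche contacts → 0.0 kJ/mol.
Max at 120° (17.5 kJ/mol), min at 300° (0.0 kJ/mol); barrier = 17.5 kJ/mol.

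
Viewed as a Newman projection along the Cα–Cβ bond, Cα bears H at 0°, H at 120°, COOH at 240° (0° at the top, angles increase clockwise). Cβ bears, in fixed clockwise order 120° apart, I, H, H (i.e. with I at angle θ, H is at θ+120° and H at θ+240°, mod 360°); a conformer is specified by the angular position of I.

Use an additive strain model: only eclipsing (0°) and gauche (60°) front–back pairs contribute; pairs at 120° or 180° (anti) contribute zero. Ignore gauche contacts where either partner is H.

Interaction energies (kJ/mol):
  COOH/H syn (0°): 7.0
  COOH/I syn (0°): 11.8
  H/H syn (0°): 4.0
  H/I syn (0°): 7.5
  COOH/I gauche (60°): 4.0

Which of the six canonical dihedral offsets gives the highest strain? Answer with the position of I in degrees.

240°

I at 0° (eclipsed): H–I eclipsed, H–H eclipsed, COOH–H eclipsed; 7.5 + 4.0 + 7.0 = 18.5 kJ/mol.
I at 60° (staggered): no non-H gauche contacts → 0.0 kJ/mol.
I at 120° (eclipsed): H–H eclipsed, H–I eclipsed, COOH–H eclipsed; 4.0 + 7.5 + 7.0 = 18.5 kJ/mol.
I at 180° (staggered): COOH–I gauche; 4.0 = 4.0 kJ/mol.
I at 240° (eclipsed): H–H eclipsed, H–H eclipsed, COOH–I eclipsed; 4.0 + 4.0 + 11.8 = 19.8 kJ/mol.
I at 300° (staggered): COOH–I gauche; 4.0 = 4.0 kJ/mol.
The maximum (19.8 kJ/mol) occurs with I at 240°.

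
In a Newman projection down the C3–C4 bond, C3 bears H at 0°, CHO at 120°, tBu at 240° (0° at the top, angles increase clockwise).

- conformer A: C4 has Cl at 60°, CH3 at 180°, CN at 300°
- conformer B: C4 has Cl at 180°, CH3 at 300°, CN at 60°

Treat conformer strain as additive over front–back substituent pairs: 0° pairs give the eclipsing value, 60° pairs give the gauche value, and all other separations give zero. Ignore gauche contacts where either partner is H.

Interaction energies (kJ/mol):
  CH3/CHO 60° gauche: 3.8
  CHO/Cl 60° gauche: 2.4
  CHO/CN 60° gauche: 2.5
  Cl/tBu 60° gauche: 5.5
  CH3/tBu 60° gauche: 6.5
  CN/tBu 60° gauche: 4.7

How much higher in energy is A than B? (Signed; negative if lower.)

+0.5 kJ/mol

A (staggered): CHO–Cl gauche, CHO–CH3 gauche, tBu–CH3 gauche, tBu–CN gauche; 2.4 + 3.8 + 6.5 + 4.7 = 17.4 kJ/mol.
B (staggered): CHO–Cl gauche, CHO–CN gauche, tBu–Cl gauche, tBu–CH3 gauche; 2.4 + 2.5 + 5.5 + 6.5 = 16.9 kJ/mol.
E(A) − E(B) = 17.4 − 16.9 = +0.5 kJ/mol.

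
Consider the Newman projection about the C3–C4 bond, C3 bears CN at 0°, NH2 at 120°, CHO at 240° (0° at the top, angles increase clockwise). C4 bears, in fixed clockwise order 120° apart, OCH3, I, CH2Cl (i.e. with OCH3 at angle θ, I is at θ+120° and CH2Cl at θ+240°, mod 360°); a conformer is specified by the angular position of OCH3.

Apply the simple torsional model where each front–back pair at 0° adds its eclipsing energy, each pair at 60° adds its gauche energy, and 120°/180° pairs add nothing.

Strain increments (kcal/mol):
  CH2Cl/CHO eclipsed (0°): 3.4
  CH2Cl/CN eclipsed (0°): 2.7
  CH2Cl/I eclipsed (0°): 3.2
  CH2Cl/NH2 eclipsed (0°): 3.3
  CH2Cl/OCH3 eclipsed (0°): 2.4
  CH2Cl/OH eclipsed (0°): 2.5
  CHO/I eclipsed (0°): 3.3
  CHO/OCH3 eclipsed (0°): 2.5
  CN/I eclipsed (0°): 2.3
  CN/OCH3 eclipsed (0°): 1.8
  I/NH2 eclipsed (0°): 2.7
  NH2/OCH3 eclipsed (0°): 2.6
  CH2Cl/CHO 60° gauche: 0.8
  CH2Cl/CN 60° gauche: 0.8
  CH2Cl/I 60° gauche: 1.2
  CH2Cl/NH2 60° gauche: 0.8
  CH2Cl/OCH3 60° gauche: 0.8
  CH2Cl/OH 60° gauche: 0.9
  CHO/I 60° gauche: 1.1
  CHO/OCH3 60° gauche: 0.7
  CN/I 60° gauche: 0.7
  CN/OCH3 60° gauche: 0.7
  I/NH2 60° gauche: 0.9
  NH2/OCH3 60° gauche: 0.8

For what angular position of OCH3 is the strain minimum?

300°

OCH3 at 0° (eclipsed): CN–OCH3 eclipsed, NH2–I eclipsed, CHO–CH2Cl eclipsed; 1.8 + 2.7 + 3.4 = 7.9 kcal/mol.
OCH3 at 60° (staggered): CN–OCH3 gauche, CN–CH2Cl gauche, NH2–OCH3 gauche, NH2–I gauche, CHO–I gauche, CHO–CH2Cl gauche; 0.7 + 0.8 + 0.8 + 0.9 + 1.1 + 0.8 = 5.1 kcal/mol.
OCH3 at 120° (eclipsed): CN–CH2Cl eclipsed, NH2–OCH3 eclipsed, CHO–I eclipsed; 2.7 + 2.6 + 3.3 = 8.6 kcal/mol.
OCH3 at 180° (staggered): CN–I gauche, CN–CH2Cl gauche, NH2–OCH3 gauche, NH2–CH2Cl gauche, CHO–OCH3 gauche, CHO–I gauche; 0.7 + 0.8 + 0.8 + 0.8 + 0.7 + 1.1 = 4.9 kcal/mol.
OCH3 at 240° (eclipsed): CN–I eclipsed, NH2–CH2Cl eclipsed, CHO–OCH3 eclipsed; 2.3 + 3.3 + 2.5 = 8.1 kcal/mol.
OCH3 at 300° (staggered): CN–OCH3 gauche, CN–I gauche, NH2–I gauche, NH2–CH2Cl gauche, CHO–OCH3 gauche, CHO–CH2Cl gauche; 0.7 + 0.7 + 0.9 + 0.8 + 0.7 + 0.8 = 4.6 kcal/mol.
The minimum (4.6 kcal/mol) occurs with OCH3 at 300°.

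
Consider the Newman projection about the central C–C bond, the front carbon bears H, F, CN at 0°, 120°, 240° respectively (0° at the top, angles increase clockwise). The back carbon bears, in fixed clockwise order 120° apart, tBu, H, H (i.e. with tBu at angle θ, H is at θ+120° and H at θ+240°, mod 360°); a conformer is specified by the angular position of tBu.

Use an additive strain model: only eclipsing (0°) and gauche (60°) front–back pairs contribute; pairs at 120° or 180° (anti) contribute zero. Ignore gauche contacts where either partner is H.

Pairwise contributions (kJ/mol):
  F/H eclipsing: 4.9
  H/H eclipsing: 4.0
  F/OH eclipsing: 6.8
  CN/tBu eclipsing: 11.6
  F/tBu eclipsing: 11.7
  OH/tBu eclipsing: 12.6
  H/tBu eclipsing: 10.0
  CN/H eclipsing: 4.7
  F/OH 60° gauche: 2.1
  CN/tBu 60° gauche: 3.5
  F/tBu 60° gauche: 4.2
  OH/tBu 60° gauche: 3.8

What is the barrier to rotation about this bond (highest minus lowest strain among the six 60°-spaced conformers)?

17.0 kJ/mol

tBu at 0° (eclipsed): H(0°)/tBu(0°) eclipsed 10.0; F(120°)/H(120°) eclipsed 4.9; CN(240°)/H(240°) eclipsed 4.7 → 19.6 kJ/mol.
tBu at 60° (staggered): F(120°)/tBu(60°) gauche 4.2 → 4.2 kJ/mol.
tBu at 120° (eclipsed): H(0°)/H(0°) eclipsed 4.0; F(120°)/tBu(120°) eclipsed 11.7; CN(240°)/H(240°) eclipsed 4.7 → 20.4 kJ/mol.
tBu at 180° (staggered): F(120°)/tBu(180°) gauche 4.2; CN(240°)/tBu(180°) gauche 3.5 → 7.7 kJ/mol.
tBu at 240° (eclipsed): H(0°)/H(0°) eclipsed 4.0; F(120°)/H(120°) eclipsed 4.9; CN(240°)/tBu(240°) eclipsed 11.6 → 20.5 kJ/mol.
tBu at 300° (staggered): CN(240°)/tBu(300°) gauche 3.5 → 3.5 kJ/mol.
Max at 240° (20.5 kJ/mol), min at 300° (3.5 kJ/mol); barrier = 17.0 kJ/mol.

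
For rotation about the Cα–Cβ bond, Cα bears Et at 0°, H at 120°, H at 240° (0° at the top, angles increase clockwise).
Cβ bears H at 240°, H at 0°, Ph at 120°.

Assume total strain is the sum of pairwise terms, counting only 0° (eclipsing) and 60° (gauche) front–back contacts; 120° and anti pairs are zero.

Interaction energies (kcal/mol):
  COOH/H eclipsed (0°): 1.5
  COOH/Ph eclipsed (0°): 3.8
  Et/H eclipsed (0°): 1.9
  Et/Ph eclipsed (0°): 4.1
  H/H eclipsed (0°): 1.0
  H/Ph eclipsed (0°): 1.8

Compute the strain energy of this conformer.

4.7 kcal/mol

This conformer is eclipsed. Et at 0° is eclipsed with H at 0° (1.9); H at 120° is eclipsed with Ph at 120° (1.8); H at 240° is eclipsed with H at 240° (1.0). Total 4.7 kcal/mol.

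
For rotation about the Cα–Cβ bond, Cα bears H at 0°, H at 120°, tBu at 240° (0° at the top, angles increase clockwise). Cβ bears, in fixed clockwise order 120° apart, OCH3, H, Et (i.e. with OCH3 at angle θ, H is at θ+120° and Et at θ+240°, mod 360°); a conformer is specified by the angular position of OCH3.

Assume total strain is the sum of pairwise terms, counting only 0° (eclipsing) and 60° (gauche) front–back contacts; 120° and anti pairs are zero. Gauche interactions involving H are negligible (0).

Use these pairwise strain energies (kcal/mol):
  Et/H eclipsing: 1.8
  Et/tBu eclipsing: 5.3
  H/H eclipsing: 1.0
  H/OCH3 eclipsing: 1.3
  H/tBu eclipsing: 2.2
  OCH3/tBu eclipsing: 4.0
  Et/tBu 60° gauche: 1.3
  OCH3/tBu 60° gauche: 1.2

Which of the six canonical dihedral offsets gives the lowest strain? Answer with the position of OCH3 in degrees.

OCH3 at 0° is eclipsed. H at 0° is eclipsed with OCH3 at 0° (1.3); H at 120° is eclipsed with H at 120° (1.0); tBu at 240° is eclipsed with Et at 240° (5.3). Total 7.6 kcal/mol.
OCH3 at 60° is staggered. tBu at 240° is gauche with Et at 300° (1.3). Total 1.3 kcal/mol.
OCH3 at 120° is eclipsed. H at 0° is eclipsed with Et at 0° (1.8); H at 120° is eclipsed with OCH3 at 120° (1.3); tBu at 240° is eclipsed with H at 240° (2.2). Total 5.3 kcal/mol.
OCH3 at 180° is staggered. tBu at 240° is gauche with OCH3 at 180° (1.2). Total 1.2 kcal/mol.
OCH3 at 240° is eclipsed. H at 0° is eclipsed with H at 0° (1.0); H at 120° is eclipsed with Et at 120° (1.8); tBu at 240° is eclipsed with OCH3 at 240° (4.0). Total 6.8 kcal/mol.
OCH3 at 300° is staggered. tBu at 240° is gauche with OCH3 at 300° (1.2); tBu at 240° is gauche with Et at 180° (1.3). Total 2.5 kcal/mol.
The minimum (1.2 kcal/mol) occurs with OCH3 at 180°.

180°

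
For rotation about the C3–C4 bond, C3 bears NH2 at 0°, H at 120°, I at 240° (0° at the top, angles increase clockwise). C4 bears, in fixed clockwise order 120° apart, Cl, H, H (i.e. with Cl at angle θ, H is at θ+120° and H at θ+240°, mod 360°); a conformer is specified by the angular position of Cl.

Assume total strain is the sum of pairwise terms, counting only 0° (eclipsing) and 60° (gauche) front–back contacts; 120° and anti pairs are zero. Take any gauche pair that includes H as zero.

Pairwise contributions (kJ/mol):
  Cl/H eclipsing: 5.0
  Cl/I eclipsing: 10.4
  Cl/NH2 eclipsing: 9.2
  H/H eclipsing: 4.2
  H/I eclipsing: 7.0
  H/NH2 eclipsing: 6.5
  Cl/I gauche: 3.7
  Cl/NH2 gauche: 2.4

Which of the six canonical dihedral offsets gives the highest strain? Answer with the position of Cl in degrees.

Cl at 0° (eclipsed): NH2(0°)/Cl(0°) eclipsed 9.2; H(120°)/H(120°) eclipsed 4.2; I(240°)/H(240°) eclipsed 7.0 → 20.4 kJ/mol.
Cl at 60° (staggered): NH2(0°)/Cl(60°) gauche 2.4 → 2.4 kJ/mol.
Cl at 120° (eclipsed): NH2(0°)/H(0°) eclipsed 6.5; H(120°)/Cl(120°) eclipsed 5.0; I(240°)/H(240°) eclipsed 7.0 → 18.5 kJ/mol.
Cl at 180° (staggered): I(240°)/Cl(180°) gauche 3.7 → 3.7 kJ/mol.
Cl at 240° (eclipsed): NH2(0°)/H(0°) eclipsed 6.5; H(120°)/H(120°) eclipsed 4.2; I(240°)/Cl(240°) eclipsed 10.4 → 21.1 kJ/mol.
Cl at 300° (staggered): NH2(0°)/Cl(300°) gauche 2.4; I(240°)/Cl(300°) gauche 3.7 → 6.1 kJ/mol.
The maximum (21.1 kJ/mol) occurs with Cl at 240°.

240°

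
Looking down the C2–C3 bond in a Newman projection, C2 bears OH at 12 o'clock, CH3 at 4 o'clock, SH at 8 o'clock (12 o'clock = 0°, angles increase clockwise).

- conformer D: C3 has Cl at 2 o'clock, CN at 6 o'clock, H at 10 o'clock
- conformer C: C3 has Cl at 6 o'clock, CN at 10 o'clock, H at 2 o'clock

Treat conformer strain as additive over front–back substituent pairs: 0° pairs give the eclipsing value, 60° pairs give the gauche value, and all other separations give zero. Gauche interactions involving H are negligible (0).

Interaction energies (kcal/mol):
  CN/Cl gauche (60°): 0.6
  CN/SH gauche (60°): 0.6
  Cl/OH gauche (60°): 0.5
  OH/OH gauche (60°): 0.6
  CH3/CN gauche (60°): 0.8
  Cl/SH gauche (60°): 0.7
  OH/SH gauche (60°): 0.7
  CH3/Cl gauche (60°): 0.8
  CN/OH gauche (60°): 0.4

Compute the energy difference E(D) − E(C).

D (staggered): OH–Cl gauche, CH3–Cl gauche, CH3–CN gauche, SH–CN gauche; 0.5 + 0.8 + 0.8 + 0.6 = 2.7 kcal/mol.
C (staggered): OH–CN gauche, CH3–Cl gauche, SH–Cl gauche, SH–CN gauche; 0.4 + 0.8 + 0.7 + 0.6 = 2.5 kcal/mol.
E(D) − E(C) = 2.7 − 2.5 = +0.2 kcal/mol.

+0.2 kcal/mol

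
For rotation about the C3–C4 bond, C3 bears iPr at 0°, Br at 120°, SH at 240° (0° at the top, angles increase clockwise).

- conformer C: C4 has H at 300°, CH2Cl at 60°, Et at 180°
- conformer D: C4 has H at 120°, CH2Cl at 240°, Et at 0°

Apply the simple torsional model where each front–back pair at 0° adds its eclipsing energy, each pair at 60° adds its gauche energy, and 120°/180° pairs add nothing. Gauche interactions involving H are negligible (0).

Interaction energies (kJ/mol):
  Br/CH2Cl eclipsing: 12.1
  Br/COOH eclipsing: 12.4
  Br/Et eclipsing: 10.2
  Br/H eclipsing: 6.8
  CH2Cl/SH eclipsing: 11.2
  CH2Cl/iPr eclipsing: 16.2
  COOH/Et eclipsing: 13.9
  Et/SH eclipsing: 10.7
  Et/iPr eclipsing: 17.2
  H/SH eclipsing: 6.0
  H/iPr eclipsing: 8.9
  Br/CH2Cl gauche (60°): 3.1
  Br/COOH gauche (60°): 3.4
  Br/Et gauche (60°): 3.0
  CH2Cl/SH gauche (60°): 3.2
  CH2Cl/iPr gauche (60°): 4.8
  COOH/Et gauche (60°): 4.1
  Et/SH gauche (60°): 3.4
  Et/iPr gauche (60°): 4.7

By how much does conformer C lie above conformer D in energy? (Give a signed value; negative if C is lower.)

C is staggered. iPr at 0° is gauche with CH2Cl at 60° (4.8); Br at 120° is gauche with CH2Cl at 60° (3.1); Br at 120° is gauche with Et at 180° (3.0); SH at 240° is gauche with Et at 180° (3.4). Total 14.3 kJ/mol.
D is eclipsed. iPr at 0° is eclipsed with Et at 0° (17.2); Br at 120° is eclipsed with H at 120° (6.8); SH at 240° is eclipsed with CH2Cl at 240° (11.2). Total 35.2 kJ/mol.
E(C) − E(D) = 14.3 − 35.2 = -20.9 kJ/mol.

-20.9 kJ/mol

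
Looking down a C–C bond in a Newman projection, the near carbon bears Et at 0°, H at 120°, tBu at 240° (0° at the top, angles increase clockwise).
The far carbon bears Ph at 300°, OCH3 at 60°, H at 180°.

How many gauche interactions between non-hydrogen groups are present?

3

Non-H gauche pairs: Et(0°)/Ph(300°); Et(0°)/OCH3(60°); tBu(240°)/Ph(300°) — 3 interactions.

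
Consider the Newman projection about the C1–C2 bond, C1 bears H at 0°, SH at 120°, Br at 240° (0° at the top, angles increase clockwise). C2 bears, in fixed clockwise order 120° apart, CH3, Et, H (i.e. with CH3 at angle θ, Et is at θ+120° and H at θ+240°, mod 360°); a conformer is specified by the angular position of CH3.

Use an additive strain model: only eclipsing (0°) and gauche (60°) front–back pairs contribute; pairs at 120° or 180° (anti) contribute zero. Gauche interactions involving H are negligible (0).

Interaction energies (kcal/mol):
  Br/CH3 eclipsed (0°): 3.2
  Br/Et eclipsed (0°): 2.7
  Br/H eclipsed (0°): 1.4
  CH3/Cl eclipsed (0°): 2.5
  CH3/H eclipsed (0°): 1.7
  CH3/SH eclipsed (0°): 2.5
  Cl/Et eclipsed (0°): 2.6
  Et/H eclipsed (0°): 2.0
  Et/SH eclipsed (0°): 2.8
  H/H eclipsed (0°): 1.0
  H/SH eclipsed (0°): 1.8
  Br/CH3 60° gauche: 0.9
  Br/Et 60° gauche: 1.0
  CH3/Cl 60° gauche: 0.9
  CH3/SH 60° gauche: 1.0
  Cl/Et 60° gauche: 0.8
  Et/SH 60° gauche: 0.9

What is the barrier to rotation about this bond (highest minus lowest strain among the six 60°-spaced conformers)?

CH3 at 0° (eclipsed): H–CH3 eclipsed, SH–Et eclipsed, Br–H eclipsed; 1.7 + 2.8 + 1.4 = 5.9 kcal/mol.
CH3 at 60° (staggered): SH–CH3 gauche, SH–Et gauche, Br–Et gauche; 1.0 + 0.9 + 1.0 = 2.9 kcal/mol.
CH3 at 120° (eclipsed): H–H eclipsed, SH–CH3 eclipsed, Br–Et eclipsed; 1.0 + 2.5 + 2.7 = 6.2 kcal/mol.
CH3 at 180° (staggered): SH–CH3 gauche, Br–CH3 gauche, Br–Et gauche; 1.0 + 0.9 + 1.0 = 2.9 kcal/mol.
CH3 at 240° (eclipsed): H–Et eclipsed, SH–H eclipsed, Br–CH3 eclipsed; 2.0 + 1.8 + 3.2 = 7.0 kcal/mol.
CH3 at 300° (staggered): SH–Et gauche, Br–CH3 gauche; 0.9 + 0.9 = 1.8 kcal/mol.
Max at 240° (7.0 kcal/mol), min at 300° (1.8 kcal/mol); barrier = 5.2 kcal/mol.

5.2 kcal/mol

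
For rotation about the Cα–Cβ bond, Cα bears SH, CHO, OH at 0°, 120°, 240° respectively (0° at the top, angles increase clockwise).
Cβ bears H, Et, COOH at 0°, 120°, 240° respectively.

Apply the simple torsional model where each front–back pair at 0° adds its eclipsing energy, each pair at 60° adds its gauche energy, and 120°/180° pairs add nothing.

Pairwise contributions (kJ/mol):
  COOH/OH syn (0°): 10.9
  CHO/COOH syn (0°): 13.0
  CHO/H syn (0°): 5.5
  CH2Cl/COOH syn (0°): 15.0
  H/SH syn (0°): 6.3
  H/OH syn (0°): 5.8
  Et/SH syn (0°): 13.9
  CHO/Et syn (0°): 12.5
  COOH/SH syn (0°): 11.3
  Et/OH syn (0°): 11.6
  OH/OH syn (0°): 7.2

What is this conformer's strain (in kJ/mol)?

This conformer is eclipsed. SH at 0° is eclipsed with H at 0° (6.3); CHO at 120° is eclipsed with Et at 120° (12.5); OH at 240° is eclipsed with COOH at 240° (10.9). Total 29.7 kJ/mol.

29.7 kJ/mol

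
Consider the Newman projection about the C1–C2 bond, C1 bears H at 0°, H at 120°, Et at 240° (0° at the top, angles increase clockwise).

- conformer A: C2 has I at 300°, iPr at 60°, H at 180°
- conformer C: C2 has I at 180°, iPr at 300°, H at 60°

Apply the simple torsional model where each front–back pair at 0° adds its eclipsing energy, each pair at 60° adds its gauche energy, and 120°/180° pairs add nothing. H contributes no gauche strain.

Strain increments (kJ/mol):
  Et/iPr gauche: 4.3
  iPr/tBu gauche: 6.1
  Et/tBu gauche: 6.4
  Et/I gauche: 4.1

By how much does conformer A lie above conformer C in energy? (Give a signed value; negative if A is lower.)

-4.3 kJ/mol

A is staggered. Et at 240° is gauche with I at 300° (4.1). Total 4.1 kJ/mol.
C is staggered. Et at 240° is gauche with I at 180° (4.1); Et at 240° is gauche with iPr at 300° (4.3). Total 8.4 kJ/mol.
E(A) − E(C) = 4.1 − 8.4 = -4.3 kJ/mol.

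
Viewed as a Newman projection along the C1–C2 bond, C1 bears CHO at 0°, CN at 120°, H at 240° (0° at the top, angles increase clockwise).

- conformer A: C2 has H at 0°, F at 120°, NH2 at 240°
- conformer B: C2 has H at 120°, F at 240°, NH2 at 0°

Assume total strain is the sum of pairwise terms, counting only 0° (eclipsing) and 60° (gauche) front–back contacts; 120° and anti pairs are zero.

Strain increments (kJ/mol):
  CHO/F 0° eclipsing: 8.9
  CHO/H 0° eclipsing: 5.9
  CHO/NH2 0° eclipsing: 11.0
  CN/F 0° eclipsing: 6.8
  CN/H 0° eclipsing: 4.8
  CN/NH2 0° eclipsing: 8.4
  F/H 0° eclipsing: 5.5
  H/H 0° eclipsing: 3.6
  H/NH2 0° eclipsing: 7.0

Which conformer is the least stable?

B

A (eclipsed): CHO(0°)/H(0°) eclipsed 5.9; CN(120°)/F(120°) eclipsed 6.8; H(240°)/NH2(240°) eclipsed 7.0 → 19.7 kJ/mol.
B (eclipsed): CHO(0°)/NH2(0°) eclipsed 11.0; CN(120°)/H(120°) eclipsed 4.8; H(240°)/F(240°) eclipsed 5.5 → 21.3 kJ/mol.
B has the highest total (21.3 kJ/mol).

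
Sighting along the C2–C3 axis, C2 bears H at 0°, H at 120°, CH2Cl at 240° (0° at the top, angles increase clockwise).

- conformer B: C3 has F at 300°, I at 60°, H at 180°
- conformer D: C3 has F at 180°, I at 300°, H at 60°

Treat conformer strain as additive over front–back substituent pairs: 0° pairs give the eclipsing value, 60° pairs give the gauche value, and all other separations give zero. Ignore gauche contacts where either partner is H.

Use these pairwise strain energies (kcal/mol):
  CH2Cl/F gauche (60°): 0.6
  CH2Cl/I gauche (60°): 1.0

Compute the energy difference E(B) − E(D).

-1.0 kcal/mol

B is staggered. CH2Cl at 240° is gauche with F at 300° (0.6). Total 0.6 kcal/mol.
D is staggered. CH2Cl at 240° is gauche with F at 180° (0.6); CH2Cl at 240° is gauche with I at 300° (1.0). Total 1.6 kcal/mol.
E(B) − E(D) = 0.6 − 1.6 = -1.0 kcal/mol.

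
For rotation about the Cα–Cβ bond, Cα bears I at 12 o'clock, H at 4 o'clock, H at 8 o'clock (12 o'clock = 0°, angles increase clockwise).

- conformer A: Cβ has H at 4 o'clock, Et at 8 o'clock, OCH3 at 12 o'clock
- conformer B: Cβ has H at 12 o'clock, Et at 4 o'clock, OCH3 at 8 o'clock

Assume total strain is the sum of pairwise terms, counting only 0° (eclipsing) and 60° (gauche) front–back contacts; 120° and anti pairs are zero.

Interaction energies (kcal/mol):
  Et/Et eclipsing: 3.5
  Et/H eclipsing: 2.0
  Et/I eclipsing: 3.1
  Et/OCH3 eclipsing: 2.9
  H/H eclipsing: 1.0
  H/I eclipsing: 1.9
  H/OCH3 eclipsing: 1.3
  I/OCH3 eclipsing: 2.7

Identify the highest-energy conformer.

A (eclipsed): I–OCH3 eclipsed, H–H eclipsed, H–Et eclipsed; 2.7 + 1.0 + 2.0 = 5.7 kcal/mol.
B (eclipsed): I–H eclipsed, H–Et eclipsed, H–OCH3 eclipsed; 1.9 + 2.0 + 1.3 = 5.2 kcal/mol.
A has the highest total (5.7 kcal/mol).

A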